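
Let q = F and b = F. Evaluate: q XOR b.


Exclusive or is true when exactly one operand is true.
Substitute: q=F, b=F.
F XOR F evaluates to F.

F


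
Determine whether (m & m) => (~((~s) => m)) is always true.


Build the truth table over {m, s}:
m | s | φ
---------
False | False | True
True | False | False
False | True | True
True | True | False
Counterexample at row 2: with m=True, s=False, the formula is False.

No, it is not a tautology.


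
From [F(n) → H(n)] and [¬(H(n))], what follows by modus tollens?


Modus tollens: from (P → Q) and ¬Q, infer ¬P.
Q = 'H(n)' is denied; since P → Q, P must also fail.

Not (F(n)).


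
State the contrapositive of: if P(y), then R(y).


The contrapositive of (P → Q) is (¬Q → ¬P); it is logically equivalent to the original.
Here P = 'P(y)' and Q = 'R(y)'.

If not (R(y)), then not (P(y)).


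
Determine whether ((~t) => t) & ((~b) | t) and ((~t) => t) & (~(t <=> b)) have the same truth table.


Compare truth tables:
b | t | φ | ψ
-------------
False | False | False | False
True | False | False | False
False | True | True | True
True | True | True | False
They differ at row 4 (b=True, t=True): φ=True but ψ=False.

No, they are not logically equivalent.


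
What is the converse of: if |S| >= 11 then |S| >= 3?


The converse of (P → Q) is (Q → P). It is not in general equivalent to the original.
Here P = '|S| >= 11' and Q = '|S| >= 3'.

If |S| >= 3, then |S| >= 11.


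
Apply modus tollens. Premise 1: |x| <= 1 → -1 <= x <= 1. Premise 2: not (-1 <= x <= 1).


Modus tollens: from (P → Q) and ¬Q, infer ¬P.
Q = '-1 <= x <= 1' is denied; since P → Q, P must also fail.

Not (|x| <= 1).


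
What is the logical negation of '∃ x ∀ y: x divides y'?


Negation flips each quantifier (∀↔∃) and negates the inner predicate.
¬(∃ x ∀ y: φ) = ∀ x ∃ y: ¬φ.

∀ x ∃ y: ¬(x divides y)


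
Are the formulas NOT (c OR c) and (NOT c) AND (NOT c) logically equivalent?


Compare truth tables:
c | φ | ψ
---------
F | T | T
T | F | F
The columns φ and ψ agree on every row.

Yes, they are logically equivalent.


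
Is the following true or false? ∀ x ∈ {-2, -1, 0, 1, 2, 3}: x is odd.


Evaluate the predicate on each element: -2:F, -1:T, 0:F, 1:T, 2:F, 3:T.
Counterexample x = -2 fails the predicate.

F


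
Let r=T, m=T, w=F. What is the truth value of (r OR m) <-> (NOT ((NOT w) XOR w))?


Substitute r=T, m=T, w=F:
r OR m = T OR T = T
NOT w = T
(NOT w) XOR w = T XOR F = T
NOT ((NOT w) XOR w) = F
(r OR m) <-> (NOT ((NOT w) XOR w)) = T <-> F = F

F


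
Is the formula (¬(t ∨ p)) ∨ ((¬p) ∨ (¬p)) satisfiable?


Search for a satisfying assignment over {p, t}.
Try p=F, t=F: the formula evaluates to T.
A satisfying assignment exists.

Satisfiable.


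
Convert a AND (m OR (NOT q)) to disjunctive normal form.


Step 1: Distribute ∧ over ∨: a ∧ (m ∨ (¬q)) = (a ∧ m) ∨ (a ∧ (¬q)).

(a AND m) OR (a AND (NOT q))


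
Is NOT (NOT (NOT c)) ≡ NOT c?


Compare truth tables:
c | φ | ψ
---------
F | T | T
T | F | F
The columns φ and ψ agree on every row.

Yes, they are logically equivalent.


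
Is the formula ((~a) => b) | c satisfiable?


Search for a satisfying assignment over {a, b, c}.
Try a=True, b=False, c=False: the formula evaluates to True.
A satisfying assignment exists.

Satisfiable.


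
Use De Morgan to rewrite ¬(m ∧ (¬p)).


De Morgan: the negation of a conjunction is the disjunction of the negations.
Distribute ¬ across ∧, flipping it to ∨, and negate each literal.

(¬m) ∨ p


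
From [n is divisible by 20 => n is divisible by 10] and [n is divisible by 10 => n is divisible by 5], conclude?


Hypothetical syllogism: from (P → Q) and (Q → R), infer (P → R).
Chain the two implications through the shared middle term 'n is divisible by 10'.

n is divisible by 20 => n is divisible by 5


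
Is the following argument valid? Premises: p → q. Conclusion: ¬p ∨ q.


This matches the form of material implication: the conclusion follows in every model of the premises.

Valid.


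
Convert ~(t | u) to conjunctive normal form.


Step 1: Apply De Morgan: ¬(t ∨ u) = ¬t ∧ ¬u.

(~t) & (~u)


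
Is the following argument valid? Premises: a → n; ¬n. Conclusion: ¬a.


This matches the form of modus tollens: the conclusion follows in every model of the premises.

Valid.


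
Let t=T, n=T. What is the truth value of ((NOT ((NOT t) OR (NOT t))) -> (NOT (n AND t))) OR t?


Substitute t=T, n=T:
NOT t = F
NOT t = F
(NOT t) OR (NOT t) = F OR F = F
NOT ((NOT t) OR (NOT t)) = T
n AND t = T AND T = T
NOT (n AND t) = F
(NOT ((NOT t) OR (NOT t))) -> (NOT (n AND t)) = T -> F = F
((NOT ((NOT t) OR (NOT t))) -> (NOT (n AND t))) OR t = F OR T = T

T


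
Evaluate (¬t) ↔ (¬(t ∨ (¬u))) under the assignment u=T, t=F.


Substitute u=T, t=F:
¬t = T
¬u = F
t ∨ (¬u) = F ∨ F = F
¬(t ∨ (¬u)) = T
(¬t) ↔ (¬(t ∨ (¬u))) = T ↔ T = T

T


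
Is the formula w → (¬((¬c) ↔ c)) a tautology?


Build the truth table over {c, w}:
c | w | φ
---------
F | F | T
T | F | T
F | T | T
T | T | T
Every row evaluates to true.

Yes, it is a tautology.


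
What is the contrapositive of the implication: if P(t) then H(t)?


The contrapositive of (P → Q) is (¬Q → ¬P); it is logically equivalent to the original.
Here P = 'P(t)' and Q = 'H(t)'.

If not (H(t)), then not (P(t)).


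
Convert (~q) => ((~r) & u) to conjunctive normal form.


Step 1: Rewrite (¬q) → ((¬r) ∧ u) as ¬(¬q) ∨ ((¬r) ∧ u).
Step 2: Distribute ∨ over ∧.
Step 3: Eliminate any double negations (¬¬X = X).

(q | (~r)) & (q | u)


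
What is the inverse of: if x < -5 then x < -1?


The inverse of (P → Q) is (¬P → ¬Q). It is equivalent to the converse, not to the original.
Here P = 'x < -5' and Q = 'x < -1'.

If not (x < -5), then not (x < -1).


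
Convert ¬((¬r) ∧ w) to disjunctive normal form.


Step 1: Apply De Morgan: ¬((¬r) ∧ w) = ¬(¬r) ∨ ¬w.
Step 2: Eliminate any double negations (¬¬X = X).

r ∨ (¬w)


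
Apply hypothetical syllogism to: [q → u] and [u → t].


Hypothetical syllogism: from (P → Q) and (Q → R), infer (P → R).
Chain the two implications through the shared middle term 'u'.

q → t


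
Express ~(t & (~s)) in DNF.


Step 1: Apply De Morgan: ¬(t ∧ (¬s)) = ¬t ∨ ¬(¬s).
Step 2: Eliminate any double negations (¬¬X = X).

(~t) | s


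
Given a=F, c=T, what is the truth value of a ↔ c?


Biconditional is true when both operands have the same truth value.
Substitute: a=F, c=T.
F ↔ T evaluates to F.

F


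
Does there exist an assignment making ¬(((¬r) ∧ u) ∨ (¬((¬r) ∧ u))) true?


Check all 4 assignments over {r, u}:
r | u | φ
---------
F | F | F
T | F | F
F | T | F
T | T | F
No assignment makes the formula true.

Unsatisfiable.


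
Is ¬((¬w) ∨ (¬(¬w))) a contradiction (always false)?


Truth table over {w}:
w | φ
-----
F | F
T | F
Every row is false.

Yes, it is a contradiction.


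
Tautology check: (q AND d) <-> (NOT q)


Build the truth table over {d, q}:
d | q | φ
---------
F | F | F
T | F | F
F | T | T
T | T | F
Counterexample at row 1: with d=F, q=F, the formula is F.

No, it is not a tautology.


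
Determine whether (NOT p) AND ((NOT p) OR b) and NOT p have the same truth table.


Compare truth tables:
b | p | φ | ψ
-------------
F | F | T | T
T | F | T | T
F | T | F | F
T | T | F | F
The columns φ and ψ agree on every row.

Yes, they are logically equivalent.


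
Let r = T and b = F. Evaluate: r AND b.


Conjunction is true only when both operands are true.
Substitute: r=T, b=F.
T AND F evaluates to F.

F


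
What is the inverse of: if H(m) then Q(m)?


The inverse of (P → Q) is (¬P → ¬Q). It is equivalent to the converse, not to the original.
Here P = 'H(m)' and Q = 'Q(m)'.

If not (H(m)), then not (Q(m)).


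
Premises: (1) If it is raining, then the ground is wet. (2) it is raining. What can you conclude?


Modus ponens: from (P → Q) and P, infer Q.
P = 'it is raining' is asserted, and P → Q holds, so Q follows.

the ground is wet.


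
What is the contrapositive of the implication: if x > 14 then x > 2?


The contrapositive of (P → Q) is (¬Q → ¬P); it is logically equivalent to the original.
Here P = 'x > 14' and Q = 'x > 2'.

If not (x > 2), then not (x > 14).


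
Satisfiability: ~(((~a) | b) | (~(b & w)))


Check all 8 assignments over {a, b, w}:
a | b | w | φ
-------------
False | False | False | False
True | False | False | False
False | True | False | False
True | True | False | False
False | False | True | False
True | False | True | False
False | True | True | False
True | True | True | False
No assignment makes the formula true.

Unsatisfiable.


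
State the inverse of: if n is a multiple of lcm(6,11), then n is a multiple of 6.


The inverse of (P → Q) is (¬P → ¬Q). It is equivalent to the converse, not to the original.
Here P = 'n is a multiple of lcm(6,11)' and Q = 'n is a multiple of 6'.

If not (n is a multiple of lcm(6,11)), then not (n is a multiple of 6).


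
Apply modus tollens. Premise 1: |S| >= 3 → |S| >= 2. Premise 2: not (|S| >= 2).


Modus tollens: from (P → Q) and ¬Q, infer ¬P.
Q = '|S| >= 2' is denied; since P → Q, P must also fail.

Not (|S| >= 3).


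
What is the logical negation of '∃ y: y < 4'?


¬(∀ x: φ) = ∃ x: ¬φ, and ¬(∃ x: φ) = ∀ x: ¬φ.
Apply to the existential statement.

∀ y: ¬(y < 4)


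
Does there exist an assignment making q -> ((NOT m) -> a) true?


Search for a satisfying assignment over {a, m, q}.
Try a=F, m=F, q=F: the formula evaluates to T.
A satisfying assignment exists.

Satisfiable.


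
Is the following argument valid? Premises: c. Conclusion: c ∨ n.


This matches the form of disjunction introduction: the conclusion follows in every model of the premises.

Valid.


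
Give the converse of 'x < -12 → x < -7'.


The converse of (P → Q) is (Q → P). It is not in general equivalent to the original.
Here P = 'x < -12' and Q = 'x < -7'.

If x < -7, then x < -12.


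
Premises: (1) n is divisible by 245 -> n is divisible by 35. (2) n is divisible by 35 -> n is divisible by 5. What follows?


Hypothetical syllogism: from (P → Q) and (Q → R), infer (P → R).
Chain the two implications through the shared middle term 'n is divisible by 35'.

n is divisible by 245 -> n is divisible by 5


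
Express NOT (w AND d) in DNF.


Step 1: Apply De Morgan: ¬(w ∧ d) = ¬w ∨ ¬d.

(NOT w) OR (NOT d)


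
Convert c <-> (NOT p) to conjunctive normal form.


Step 1: Rewrite c ↔ (¬p) as (c → (¬p)) ∧ ((¬p) → c).
Step 2: Rewrite each implication as a disjunction.
Step 3: Eliminate any double negations (¬¬X = X).

((NOT c) OR (NOT p)) AND (p OR c)


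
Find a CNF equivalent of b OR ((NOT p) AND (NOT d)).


Step 1: Distribute ∨ over ∧: b ∨ ((¬p) ∧ (¬d)) = (b ∨ (¬p)) ∧ (b ∨ (¬d)).

(b OR (NOT p)) AND (b OR (NOT d))


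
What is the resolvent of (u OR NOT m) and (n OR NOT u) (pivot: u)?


The clauses contain complementary literals u and NOTu.
Resolution eliminates this pair and disjoins the remaining literals (merging duplicates).

(NOT m OR n)


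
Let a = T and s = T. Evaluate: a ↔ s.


Biconditional is true when both operands have the same truth value.
Substitute: a=T, s=T.
T ↔ T evaluates to T.

T


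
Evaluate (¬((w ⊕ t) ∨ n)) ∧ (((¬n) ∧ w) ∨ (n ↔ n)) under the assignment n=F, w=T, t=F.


Substitute n=F, w=T, t=F:
w ⊕ t = T ⊕ F = T
(w ⊕ t) ∨ n = T ∨ F = T
¬((w ⊕ t) ∨ n) = F
¬n = T
(¬n) ∧ w = T ∧ T = T
n ↔ n = F ↔ F = T
((¬n) ∧ w) ∨ (n ↔ n) = T ∨ T = T
(¬((w ⊕ t) ∨ n)) ∧ (((¬n) ∧ w) ∨ (n ↔ n)) = F ∧ T = F

F


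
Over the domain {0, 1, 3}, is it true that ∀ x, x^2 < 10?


Evaluate the predicate on each element: 0:T, 1:T, 3:T.
Every element satisfies the predicate.

T


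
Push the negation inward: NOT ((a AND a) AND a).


De Morgan: the negation of a conjunction is the disjunction of the negations.
Distribute NOT across AND, flipping it to OR, and negate each literal.

((NOT a) OR (NOT a)) OR (NOT a)


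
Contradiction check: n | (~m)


Truth table over {m, n}:
m | n | φ
---------
False | False | True
True | False | False
False | True | True
True | True | True
Satisfying assignment at row 1: m=False, n=False gives True.

No, it is not a contradiction.


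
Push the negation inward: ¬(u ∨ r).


De Morgan: the negation of a disjunction is the conjunction of the negations.
Distribute ¬ across ∨, flipping it to ∧, and negate each literal.

(¬u) ∧ (¬r)


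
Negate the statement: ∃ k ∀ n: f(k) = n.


Negation flips each quantifier (∀↔∃) and negates the inner predicate.
¬(∃ k ∀ n: φ) = ∀ k ∃ n: ¬φ.

∀ k ∃ n: ¬(f(k) = n)


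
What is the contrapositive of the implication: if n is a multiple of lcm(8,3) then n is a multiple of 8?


The contrapositive of (P → Q) is (¬Q → ¬P); it is logically equivalent to the original.
Here P = 'n is a multiple of lcm(8,3)' and Q = 'n is a multiple of 8'.

If not (n is a multiple of 8), then not (n is a multiple of lcm(8,3)).


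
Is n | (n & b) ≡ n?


Compare truth tables:
b | n | φ | ψ
-------------
False | False | False | False
True | False | False | False
False | True | True | True
True | True | True | True
The columns φ and ψ agree on every row.

Yes, they are logically equivalent.


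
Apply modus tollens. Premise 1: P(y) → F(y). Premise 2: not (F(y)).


Modus tollens: from (P → Q) and ¬Q, infer ¬P.
Q = 'F(y)' is denied; since P → Q, P must also fail.

Not (P(y)).


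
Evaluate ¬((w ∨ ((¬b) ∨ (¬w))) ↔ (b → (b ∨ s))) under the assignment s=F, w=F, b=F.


Substitute s=F, w=F, b=F:
¬b = T
¬w = T
(¬b) ∨ (¬w) = T ∨ T = T
w ∨ ((¬b) ∨ (¬w)) = F ∨ T = T
b ∨ s = F ∨ F = F
b → (b ∨ s) = F → F = T
(w ∨ ((¬b) ∨ (¬w))) ↔ (b → (b ∨ s)) = T ↔ T = T
¬((w ∨ ((¬b) ∨ (¬w))) ↔ (b → (b ∨ s))) = F

F


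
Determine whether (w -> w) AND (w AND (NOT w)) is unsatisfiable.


Truth table over {w}:
w | φ
-----
F | F
T | F
Every row is false.

Yes, it is a contradiction.


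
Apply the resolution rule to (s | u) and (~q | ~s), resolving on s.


The clauses contain complementary literals s and ~s.
Resolution eliminates this pair and disjoins the remaining literals (merging duplicates).

(u | ~q)


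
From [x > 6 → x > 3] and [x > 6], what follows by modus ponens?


Modus ponens: from (P → Q) and P, infer Q.
P = 'x > 6' is asserted, and P → Q holds, so Q follows.

x > 3.


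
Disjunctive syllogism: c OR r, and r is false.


Disjunctive syllogism: from (P ∨ Q) and ¬P, infer Q.
One disjunct, 'r', is ruled out; the other must hold.

c


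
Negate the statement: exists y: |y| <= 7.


¬(forall x: φ) = exists x: ¬φ, and ¬(exists x: φ) = forall x: ¬φ.
Apply to the existential statement.

forall y: ~(|y| <= 7)


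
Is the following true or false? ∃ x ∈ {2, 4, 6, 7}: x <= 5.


Evaluate the predicate on each element: 2:T, 4:T, 6:F, 7:F.
Witness x = 2 satisfies the predicate.

T


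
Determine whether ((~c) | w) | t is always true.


Build the truth table over {c, t, w}:
c | t | w | φ
-------------
False | False | False | True
True | False | False | False
False | True | False | True
True | True | False | True
False | False | True | True
True | False | True | True
False | True | True | True
True | True | True | True
Counterexample at row 2: with c=True, t=False, w=False, the formula is False.

No, it is not a tautology.


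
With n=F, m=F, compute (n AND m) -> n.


Substitute n=F, m=F:
n AND m = F AND F = F
(n AND m) -> n = F -> F = T

T


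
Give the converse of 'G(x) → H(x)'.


The converse of (P → Q) is (Q → P). It is not in general equivalent to the original.
Here P = 'G(x)' and Q = 'H(x)'.

If H(x), then G(x).


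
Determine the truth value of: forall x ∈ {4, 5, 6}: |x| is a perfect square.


Evaluate the predicate on each element: 4:True, 5:False, 6:False.
Counterexample x = 5 fails the predicate.

False


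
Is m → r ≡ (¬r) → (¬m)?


Compare truth tables:
m | r | φ | ψ
-------------
F | F | T | T
T | F | F | F
F | T | T | T
T | T | T | T
The columns φ and ψ agree on every row.

Yes, they are logically equivalent.


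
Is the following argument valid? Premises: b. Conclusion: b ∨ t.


This matches the form of disjunction introduction: the conclusion follows in every model of the premises.

Valid.


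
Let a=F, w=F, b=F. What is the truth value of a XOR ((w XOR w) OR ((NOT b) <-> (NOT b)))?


Substitute a=F, w=F, b=F:
w XOR w = F XOR F = F
NOT b = T
NOT b = T
(NOT b) <-> (NOT b) = T <-> T = T
(w XOR w) OR ((NOT b) <-> (NOT b)) = F OR T = T
a XOR ((w XOR w) OR ((NOT b) <-> (NOT b))) = F XOR T = T

T


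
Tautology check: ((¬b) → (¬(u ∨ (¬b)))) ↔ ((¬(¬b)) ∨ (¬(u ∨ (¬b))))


Build the truth table over {b, u}:
b | u | φ
---------
F | F | T
T | F | T
F | T | T
T | T | T
Every row evaluates to true.

Yes, it is a tautology.


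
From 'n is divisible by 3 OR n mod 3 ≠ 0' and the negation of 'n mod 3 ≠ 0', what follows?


Disjunctive syllogism: from (P ∨ Q) and ¬P, infer Q.
One disjunct, 'n mod 3 ≠ 0', is ruled out; the other must hold.

n is divisible by 3


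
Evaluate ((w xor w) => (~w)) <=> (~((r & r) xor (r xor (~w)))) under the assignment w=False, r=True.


Substitute w=False, r=True:
w xor w = False xor False = False
~w = True
(w xor w) => (~w) = False => True = True
r & r = True & True = True
~w = True
r xor (~w) = True xor True = False
(r & r) xor (r xor (~w)) = True xor False = True
~((r & r) xor (r xor (~w))) = False
((w xor w) => (~w)) <=> (~((r & r) xor (r xor (~w)))) = True <=> False = False

False


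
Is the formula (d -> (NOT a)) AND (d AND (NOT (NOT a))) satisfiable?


Check all 4 assignments over {a, d}:
a | d | φ
---------
F | F | F
T | F | F
F | T | F
T | T | F
No assignment makes the formula true.

Unsatisfiable.


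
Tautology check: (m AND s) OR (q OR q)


Build the truth table over {m, q, s}:
m | q | s | φ
-------------
F | F | F | F
T | F | F | F
F | T | F | T
T | T | F | T
F | F | T | F
T | F | T | T
F | T | T | T
T | T | T | T
Counterexample at row 1: with m=F, q=F, s=F, the formula is F.

No, it is not a tautology.


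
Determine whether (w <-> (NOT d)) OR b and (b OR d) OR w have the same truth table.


Compare truth tables:
b | d | w | φ | ψ
-----------------
F | F | F | F | F
T | F | F | T | T
F | T | F | T | T
T | T | F | T | T
F | F | T | T | T
T | F | T | T | T
F | T | T | F | T
T | T | T | T | T
They differ at row 7 (b=F, d=T, w=T): φ=F but ψ=T.

No, they are not logically equivalent.


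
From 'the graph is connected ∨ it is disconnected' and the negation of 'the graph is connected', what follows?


Disjunctive syllogism: from (P ∨ Q) and ¬P, infer Q.
One disjunct, 'the graph is connected', is ruled out; the other must hold.

it is disconnected


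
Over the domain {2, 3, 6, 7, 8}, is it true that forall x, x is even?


Evaluate the predicate on each element: 2:True, 3:False, 6:True, 7:False, 8:True.
Counterexample x = 3 fails the predicate.

False


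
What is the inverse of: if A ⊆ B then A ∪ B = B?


The inverse of (P → Q) is (¬P → ¬Q). It is equivalent to the converse, not to the original.
Here P = 'A ⊆ B' and Q = 'A ∪ B = B'.

If not (A ⊆ B), then not (A ∪ B = B).


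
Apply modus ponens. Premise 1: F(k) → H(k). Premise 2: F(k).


Modus ponens: from (P → Q) and P, infer Q.
P = 'F(k)' is asserted, and P → Q holds, so Q follows.

H(k).


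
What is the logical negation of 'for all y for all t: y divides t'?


Negation flips each quantifier (∀↔∃) and negates the inner predicate.
¬(for all y for all t: φ) = there exists y there exists t: ¬φ.

there exists y there exists t: NOT(y divides t)


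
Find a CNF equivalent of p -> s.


Step 1: Rewrite p → s as ¬p ∨ s.

(NOT p) OR s


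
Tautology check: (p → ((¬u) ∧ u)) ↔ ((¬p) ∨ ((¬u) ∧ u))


Build the truth table over {p, u}:
p | u | φ
---------
F | F | T
T | F | T
F | T | T
T | T | T
Every row evaluates to true.

Yes, it is a tautology.


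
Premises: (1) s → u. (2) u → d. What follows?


Hypothetical syllogism: from (P → Q) and (Q → R), infer (P → R).
Chain the two implications through the shared middle term 'u'.

s → d


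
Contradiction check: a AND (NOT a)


Truth table over {a}:
a | φ
-----
F | F
T | F
Every row is false.

Yes, it is a contradiction.


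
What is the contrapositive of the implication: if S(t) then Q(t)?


The contrapositive of (P → Q) is (¬Q → ¬P); it is logically equivalent to the original.
Here P = 'S(t)' and Q = 'Q(t)'.

If not (Q(t)), then not (S(t)).


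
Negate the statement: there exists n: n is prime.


¬(for all x: φ) = there exists x: ¬φ, and ¬(there exists x: φ) = for all x: ¬φ.
Apply to the existential statement.

for all n: NOT(n is prime)


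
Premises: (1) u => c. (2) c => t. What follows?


Hypothetical syllogism: from (P → Q) and (Q → R), infer (P → R).
Chain the two implications through the shared middle term 'c'.

u => t


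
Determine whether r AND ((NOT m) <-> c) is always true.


Build the truth table over {c, m, r}:
c | m | r | φ
-------------
F | F | F | F
T | F | F | F
F | T | F | F
T | T | F | F
F | F | T | F
T | F | T | T
F | T | T | T
T | T | T | F
Counterexample at row 1: with c=F, m=F, r=F, the formula is F.

No, it is not a tautology.


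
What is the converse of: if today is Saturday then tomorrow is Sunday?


The converse of (P → Q) is (Q → P). It is not in general equivalent to the original.
Here P = 'today is Saturday' and Q = 'tomorrow is Sunday'.

If tomorrow is Sunday, then today is Saturday.


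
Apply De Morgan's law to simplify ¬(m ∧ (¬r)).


De Morgan: the negation of a conjunction is the disjunction of the negations.
Distribute ¬ across ∧, flipping it to ∨, and negate each literal.

(¬m) ∨ r


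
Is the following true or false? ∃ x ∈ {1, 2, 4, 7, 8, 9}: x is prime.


Evaluate the predicate on each element: 1:F, 2:T, 4:F, 7:T, 8:F, 9:F.
Witness x = 2 satisfies the predicate.

T


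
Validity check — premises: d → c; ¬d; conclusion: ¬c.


This is denying the antecedent (fallacy). There exist truth assignments where the premises are all true but the conclusion is false.

Invalid.


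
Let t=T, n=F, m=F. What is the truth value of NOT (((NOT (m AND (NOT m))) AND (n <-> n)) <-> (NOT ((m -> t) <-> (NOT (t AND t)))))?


Substitute t=T, n=F, m=F:
… (earlier sub-steps elided)
NOT (m AND (NOT m)) = T
n <-> n = F <-> F = T
(NOT (m AND (NOT m))) AND (n <-> n) = T AND T = T
m -> t = F -> T = T
t AND t = T AND T = T
NOT (t AND t) = F
(m -> t) <-> (NOT (t AND t)) = T <-> F = F
NOT ((m -> t) <-> (NOT (t AND t))) = T
((NOT (m AND (NOT m))) AND (n <-> n)) <-> (NOT ((m -> t) <-> (NOT (t AND t)))) = T <-> T = T
NOT (((NOT (m AND (NOT m))) AND (n <-> n)) <-> (NOT ((m -> t) <-> (NOT (t AND t))))) = F

F


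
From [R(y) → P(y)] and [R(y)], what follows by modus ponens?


Modus ponens: from (P → Q) and P, infer Q.
P = 'R(y)' is asserted, and P → Q holds, so Q follows.

P(y).


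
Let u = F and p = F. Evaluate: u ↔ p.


Biconditional is true when both operands have the same truth value.
Substitute: u=F, p=F.
F ↔ F evaluates to T.

T


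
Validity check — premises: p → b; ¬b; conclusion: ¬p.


This matches the form of modus tollens: the conclusion follows in every model of the premises.

Valid.


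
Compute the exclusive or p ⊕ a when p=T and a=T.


Exclusive or is true when exactly one operand is true.
Substitute: p=T, a=T.
T ⊕ T evaluates to F.

F


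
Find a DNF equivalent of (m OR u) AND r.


Step 1: Distribute ∧ over ∨: (m ∨ u) ∧ r = (m ∧ r) ∨ (u ∧ r).

(m AND r) OR (u AND r)


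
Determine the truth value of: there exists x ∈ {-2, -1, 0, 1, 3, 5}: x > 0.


Evaluate the predicate on each element: -2:F, -1:F, 0:F, 1:T, 3:T, 5:T.
Witness x = 1 satisfies the predicate.

T


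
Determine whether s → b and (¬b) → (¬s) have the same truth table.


Compare truth tables:
b | s | φ | ψ
-------------
F | F | T | T
T | F | T | T
F | T | F | F
T | T | T | T
The columns φ and ψ agree on every row.

Yes, they are logically equivalent.


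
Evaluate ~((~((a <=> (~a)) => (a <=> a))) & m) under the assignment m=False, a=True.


Substitute m=False, a=True:
~a = False
a <=> (~a) = True <=> False = False
a <=> a = True <=> True = True
(a <=> (~a)) => (a <=> a) = False => True = True
~((a <=> (~a)) => (a <=> a)) = False
(~((a <=> (~a)) => (a <=> a))) & m = False & False = False
~((~((a <=> (~a)) => (a <=> a))) & m) = True

True


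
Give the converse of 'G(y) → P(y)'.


The converse of (P → Q) is (Q → P). It is not in general equivalent to the original.
Here P = 'G(y)' and Q = 'P(y)'.

If P(y), then G(y).


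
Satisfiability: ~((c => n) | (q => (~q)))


Search for a satisfying assignment over {c, n, q}.
Try c=True, n=False, q=True: the formula evaluates to True.
A satisfying assignment exists.

Satisfiable.


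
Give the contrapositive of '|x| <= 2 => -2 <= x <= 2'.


The contrapositive of (P → Q) is (¬Q → ¬P); it is logically equivalent to the original.
Here P = '|x| <= 2' and Q = '-2 <= x <= 2'.

If not (-2 <= x <= 2), then not (|x| <= 2).


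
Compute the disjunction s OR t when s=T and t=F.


Disjunction is false only when both operands are false.
Substitute: s=T, t=F.
T OR F evaluates to T.

T


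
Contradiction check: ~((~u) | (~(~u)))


Truth table over {u}:
u | φ
-----
False | False
True | False
Every row is false.

Yes, it is a contradiction.


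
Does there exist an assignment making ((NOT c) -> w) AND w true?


Search for a satisfying assignment over {c, w}.
Try c=F, w=T: the formula evaluates to T.
A satisfying assignment exists.

Satisfiable.


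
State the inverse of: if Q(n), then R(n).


The inverse of (P → Q) is (¬P → ¬Q). It is equivalent to the converse, not to the original.
Here P = 'Q(n)' and Q = 'R(n)'.

If not (Q(n)), then not (R(n)).


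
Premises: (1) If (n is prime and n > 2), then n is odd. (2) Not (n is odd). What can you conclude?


Modus tollens: from (P → Q) and ¬Q, infer ¬P.
Q = 'n is odd' is denied; since P → Q, P must also fail.

Not ((n is prime and n > 2)).


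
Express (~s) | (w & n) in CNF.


Step 1: Distribute ∨ over ∧: (¬s) ∨ (w ∧ n) = ((¬s) ∨ w) ∧ ((¬s) ∨ n).

((~s) | w) & ((~s) | n)


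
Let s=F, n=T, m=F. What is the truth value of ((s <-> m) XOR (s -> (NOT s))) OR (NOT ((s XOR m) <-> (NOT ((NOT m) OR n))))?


Substitute s=F, n=T, m=F:
… (earlier sub-steps elided)
NOT s = T
s -> (NOT s) = F -> T = T
(s <-> m) XOR (s -> (NOT s)) = T XOR T = F
s XOR m = F XOR F = F
NOT m = T
(NOT m) OR n = T OR T = T
NOT ((NOT m) OR n) = F
(s XOR m) <-> (NOT ((NOT m) OR n)) = F <-> F = T
NOT ((s XOR m) <-> (NOT ((NOT m) OR n))) = F
((s <-> m) XOR (s -> (NOT s))) OR (NOT ((s XOR m) <-> (NOT ((NOT m) OR n)))) = F OR F = F

F


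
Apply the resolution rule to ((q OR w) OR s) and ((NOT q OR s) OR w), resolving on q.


The clauses contain complementary literals q and NOTq.
Resolution eliminates this pair and disjoins the remaining literals (merging duplicates).

(w OR s)


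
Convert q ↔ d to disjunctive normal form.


Step 1: q ↔ d is true exactly when both agree: (q ∧ d) ∨ (¬q ∧ ¬d).

(q ∧ d) ∨ ((¬q) ∧ (¬d))


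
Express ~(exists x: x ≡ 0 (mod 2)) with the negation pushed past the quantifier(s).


¬(forall x: φ) = exists x: ¬φ, and ¬(exists x: φ) = forall x: ¬φ.
Apply to the existential statement.

forall x: ~(x ≡ 0 (mod 2))


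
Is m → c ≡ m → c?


Compare truth tables:
c | m | φ | ψ
-------------
F | F | T | T
T | F | T | T
F | T | F | F
T | T | T | T
The columns φ and ψ agree on every row.

Yes, they are logically equivalent.


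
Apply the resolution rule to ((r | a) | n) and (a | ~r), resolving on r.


The clauses contain complementary literals r and ~r.
Resolution eliminates this pair and disjoins the remaining literals (merging duplicates).

(a | n)


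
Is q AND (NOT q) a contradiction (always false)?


Truth table over {q}:
q | φ
-----
F | F
T | F
Every row is false.

Yes, it is a contradiction.


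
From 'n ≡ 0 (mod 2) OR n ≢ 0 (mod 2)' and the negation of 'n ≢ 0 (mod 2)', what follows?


Disjunctive syllogism: from (P ∨ Q) and ¬P, infer Q.
One disjunct, 'n ≢ 0 (mod 2)', is ruled out; the other must hold.

n ≡ 0 (mod 2)


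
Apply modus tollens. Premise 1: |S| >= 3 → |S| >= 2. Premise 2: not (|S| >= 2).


Modus tollens: from (P → Q) and ¬Q, infer ¬P.
Q = '|S| >= 2' is denied; since P → Q, P must also fail.

Not (|S| >= 3).


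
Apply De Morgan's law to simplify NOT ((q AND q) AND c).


De Morgan: the negation of a conjunction is the disjunction of the negations.
Distribute NOT across AND, flipping it to OR, and negate each literal.

((NOT q) OR (NOT q)) OR (NOT c)


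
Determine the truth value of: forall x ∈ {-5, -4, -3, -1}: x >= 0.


Evaluate the predicate on each element: -5:False, -4:False, -3:False, -1:False.
Counterexample x = -5 fails the predicate.

False


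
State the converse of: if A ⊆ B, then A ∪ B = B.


The converse of (P → Q) is (Q → P). It is not in general equivalent to the original.
Here P = 'A ⊆ B' and Q = 'A ∪ B = B'.

If A ∪ B = B, then A ⊆ B.


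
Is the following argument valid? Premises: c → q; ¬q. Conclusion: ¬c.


This matches the form of modus tollens: the conclusion follows in every model of the premises.

Valid.


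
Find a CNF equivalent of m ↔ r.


Step 1: Rewrite m ↔ r as (m → r) ∧ (r → m).
Step 2: Rewrite each implication as a disjunction.

((¬m) ∨ r) ∧ ((¬r) ∨ m)


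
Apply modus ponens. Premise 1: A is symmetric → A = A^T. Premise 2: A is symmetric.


Modus ponens: from (P → Q) and P, infer Q.
P = 'A is symmetric' is asserted, and P → Q holds, so Q follows.

A = A^T.


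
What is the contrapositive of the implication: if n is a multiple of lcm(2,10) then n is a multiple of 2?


The contrapositive of (P → Q) is (¬Q → ¬P); it is logically equivalent to the original.
Here P = 'n is a multiple of lcm(2,10)' and Q = 'n is a multiple of 2'.

If not (n is a multiple of 2), then not (n is a multiple of lcm(2,10)).


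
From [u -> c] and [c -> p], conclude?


Hypothetical syllogism: from (P → Q) and (Q → R), infer (P → R).
Chain the two implications through the shared middle term 'c'.

u -> p


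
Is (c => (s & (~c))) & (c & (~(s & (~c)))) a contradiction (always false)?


Truth table over {c, s}:
c | s | φ
---------
False | False | False
True | False | False
False | True | False
True | True | False
Every row is false.

Yes, it is a contradiction.


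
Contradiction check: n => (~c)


Truth table over {c, n}:
c | n | φ
---------
False | False | True
True | False | True
False | True | True
True | True | False
Satisfying assignment at row 1: c=False, n=False gives True.

No, it is not a contradiction.


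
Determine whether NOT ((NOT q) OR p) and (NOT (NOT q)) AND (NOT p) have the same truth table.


Compare truth tables:
p | q | φ | ψ
-------------
F | F | F | F
T | F | F | F
F | T | T | T
T | T | F | F
The columns φ and ψ agree on every row.

Yes, they are logically equivalent.


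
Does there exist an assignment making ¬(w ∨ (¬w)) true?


Check all 2 assignments over {w}:
w | φ
-----
F | F
T | F
No assignment makes the formula true.

Unsatisfiable.


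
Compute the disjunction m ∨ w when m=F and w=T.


Disjunction is false only when both operands are false.
Substitute: m=F, w=T.
F ∨ T evaluates to T.

T


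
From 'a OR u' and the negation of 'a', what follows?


Disjunctive syllogism: from (P ∨ Q) and ¬P, infer Q.
One disjunct, 'a', is ruled out; the other must hold.

u


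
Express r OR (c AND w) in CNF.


Step 1: Distribute ∨ over ∧: r ∨ (c ∧ w) = (r ∨ c) ∧ (r ∨ w).

(r OR c) AND (r OR w)


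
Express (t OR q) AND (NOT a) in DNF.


Step 1: Distribute ∧ over ∨: (t ∨ q) ∧ (¬a) = (t ∧ (¬a)) ∨ (q ∧ (¬a)).

(t AND (NOT a)) OR (q AND (NOT a))


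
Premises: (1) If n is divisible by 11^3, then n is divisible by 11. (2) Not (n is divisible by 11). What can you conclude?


Modus tollens: from (P → Q) and ¬Q, infer ¬P.
Q = 'n is divisible by 11' is denied; since P → Q, P must also fail.

Not (n is divisible by 11^3).


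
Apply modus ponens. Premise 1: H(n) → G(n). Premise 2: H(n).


Modus ponens: from (P → Q) and P, infer Q.
P = 'H(n)' is asserted, and P → Q holds, so Q follows.

G(n).


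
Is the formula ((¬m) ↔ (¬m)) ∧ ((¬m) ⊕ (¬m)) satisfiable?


Check all 2 assignments over {m}:
m | φ
-----
F | F
T | F
No assignment makes the formula true.

Unsatisfiable.


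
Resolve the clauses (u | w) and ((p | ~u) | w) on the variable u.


The clauses contain complementary literals u and ~u.
Resolution eliminates this pair and disjoins the remaining literals (merging duplicates).

(w | p)


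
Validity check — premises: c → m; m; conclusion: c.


This is affirming the consequent (fallacy). There exist truth assignments where the premises are all true but the conclusion is false.

Invalid.


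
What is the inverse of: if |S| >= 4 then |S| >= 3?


The inverse of (P → Q) is (¬P → ¬Q). It is equivalent to the converse, not to the original.
Here P = '|S| >= 4' and Q = '|S| >= 3'.

If not (|S| >= 4), then not (|S| >= 3).


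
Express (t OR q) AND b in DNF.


Step 1: Distribute ∧ over ∨: (t ∨ q) ∧ b = (t ∧ b) ∨ (q ∧ b).

(t AND b) OR (q AND b)


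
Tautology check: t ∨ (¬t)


Build the truth table over {t}:
t | φ
-----
F | T
T | T
Every row evaluates to true.

Yes, it is a tautology.


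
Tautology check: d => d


Build the truth table over {d}:
d | φ
-----
False | True
True | True
Every row evaluates to true.

Yes, it is a tautology.


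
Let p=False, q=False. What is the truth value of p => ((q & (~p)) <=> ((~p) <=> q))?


Substitute p=False, q=False:
~p = True
q & (~p) = False & True = False
~p = True
(~p) <=> q = True <=> False = False
(q & (~p)) <=> ((~p) <=> q) = False <=> False = True
p => ((q & (~p)) <=> ((~p) <=> q)) = False => True = True

True


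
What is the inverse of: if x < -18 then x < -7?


The inverse of (P → Q) is (¬P → ¬Q). It is equivalent to the converse, not to the original.
Here P = 'x < -18' and Q = 'x < -7'.

If not (x < -18), then not (x < -7).


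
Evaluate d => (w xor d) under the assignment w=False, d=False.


Substitute w=False, d=False:
w xor d = False xor False = False
d => (w xor d) = False => False = True

True


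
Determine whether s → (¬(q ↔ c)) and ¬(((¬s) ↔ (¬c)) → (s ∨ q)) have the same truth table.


Compare truth tables:
c | q | s | φ | ψ
-----------------
F | F | F | T | T
T | F | F | T | F
F | T | F | T | F
T | T | F | T | F
F | F | T | F | F
T | F | T | T | F
F | T | T | T | F
T | T | T | F | F
They differ at row 2 (c=T, q=F, s=F): φ=T but ψ=F.

No, they are not logically equivalent.


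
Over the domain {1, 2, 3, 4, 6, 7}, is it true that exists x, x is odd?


Evaluate the predicate on each element: 1:True, 2:False, 3:True, 4:False, 6:False, 7:True.
Witness x = 1 satisfies the predicate.

True


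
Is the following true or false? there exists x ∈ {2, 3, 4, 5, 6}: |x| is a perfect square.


Evaluate the predicate on each element: 2:F, 3:F, 4:T, 5:F, 6:F.
Witness x = 4 satisfies the predicate.

T


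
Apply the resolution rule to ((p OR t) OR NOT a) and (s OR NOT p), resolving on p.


The clauses contain complementary literals p and NOTp.
Resolution eliminates this pair and disjoins the remaining literals (merging duplicates).

((NOT a OR t) OR s)


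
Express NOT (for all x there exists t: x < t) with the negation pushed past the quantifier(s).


Negation flips each quantifier (∀↔∃) and negates the inner predicate.
¬(for all x there exists t: φ) = there exists x for all t: ¬φ.

there exists x for all t: NOT(x < t)


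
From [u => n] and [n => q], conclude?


Hypothetical syllogism: from (P → Q) and (Q → R), infer (P → R).
Chain the two implications through the shared middle term 'n'.

u => q


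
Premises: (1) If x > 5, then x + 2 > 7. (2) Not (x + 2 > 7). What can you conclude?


Modus tollens: from (P → Q) and ¬Q, infer ¬P.
Q = 'x + 2 > 7' is denied; since P → Q, P must also fail.

Not (x > 5).


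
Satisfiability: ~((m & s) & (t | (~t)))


Search for a satisfying assignment over {m, s, t}.
Try m=False, s=False, t=False: the formula evaluates to True.
A satisfying assignment exists.

Satisfiable.


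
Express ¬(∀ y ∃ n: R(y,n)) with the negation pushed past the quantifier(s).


Negation flips each quantifier (∀↔∃) and negates the inner predicate.
¬(∀ y ∃ n: φ) = ∃ y ∀ n: ¬φ.

∃ y ∀ n: ¬(R(y,n))


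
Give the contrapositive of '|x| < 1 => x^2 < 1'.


The contrapositive of (P → Q) is (¬Q → ¬P); it is logically equivalent to the original.
Here P = '|x| < 1' and Q = 'x^2 < 1'.

If not (x^2 < 1), then not (|x| < 1).


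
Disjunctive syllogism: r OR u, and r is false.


Disjunctive syllogism: from (P ∨ Q) and ¬P, infer Q.
One disjunct, 'r', is ruled out; the other must hold.

u


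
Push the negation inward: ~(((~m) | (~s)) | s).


De Morgan: the negation of a disjunction is the conjunction of the negations.
Distribute ~ across |, flipping it to &, and negate each literal.

(m & s) & (~s)


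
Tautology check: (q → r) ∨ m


Build the truth table over {m, q, r}:
m | q | r | φ
-------------
F | F | F | T
T | F | F | T
F | T | F | F
T | T | F | T
F | F | T | T
T | F | T | T
F | T | T | T
T | T | T | T
Counterexample at row 3: with m=F, q=T, r=F, the formula is F.

No, it is not a tautology.


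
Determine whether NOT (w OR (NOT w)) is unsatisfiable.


Truth table over {w}:
w | φ
-----
F | F
T | F
Every row is false.

Yes, it is a contradiction.


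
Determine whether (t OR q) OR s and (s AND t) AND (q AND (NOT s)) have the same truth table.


Compare truth tables:
q | s | t | φ | ψ
-----------------
F | F | F | F | F
T | F | F | T | F
F | T | F | T | F
T | T | F | T | F
F | F | T | T | F
T | F | T | T | F
F | T | T | T | F
T | T | T | T | F
They differ at row 2 (q=T, s=F, t=F): φ=T but ψ=F.

No, they are not logically equivalent.


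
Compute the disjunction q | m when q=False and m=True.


Disjunction is false only when both operands are false.
Substitute: q=False, m=True.
False | True evaluates to True.

True


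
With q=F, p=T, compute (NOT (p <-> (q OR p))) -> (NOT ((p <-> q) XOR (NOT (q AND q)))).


Substitute q=F, p=T:
q OR p = F OR T = T
p <-> (q OR p) = T <-> T = T
NOT (p <-> (q OR p)) = F
p <-> q = T <-> F = F
q AND q = F AND F = F
NOT (q AND q) = T
(p <-> q) XOR (NOT (q AND q)) = F XOR T = T
NOT ((p <-> q) XOR (NOT (q AND q))) = F
(NOT (p <-> (q OR p))) -> (NOT ((p <-> q) XOR (NOT (q AND q)))) = F -> F = T

T
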